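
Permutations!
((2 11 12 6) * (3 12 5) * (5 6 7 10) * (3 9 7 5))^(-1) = (2 6 11)(3 10 7 9 5 12) = [0, 1, 6, 10, 4, 12, 11, 9, 8, 5, 7, 2, 3]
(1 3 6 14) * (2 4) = (1 3 6 14)(2 4) = [0, 3, 4, 6, 2, 5, 14, 7, 8, 9, 10, 11, 12, 13, 1]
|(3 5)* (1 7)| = |(1 7)(3 5)| = 2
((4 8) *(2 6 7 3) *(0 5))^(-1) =[5, 1, 3, 7, 8, 0, 2, 6, 4] =(0 5)(2 3 7 6)(4 8)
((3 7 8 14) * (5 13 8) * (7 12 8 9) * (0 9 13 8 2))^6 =(0 3 5)(2 14 7)(8 9 12) =[3, 1, 14, 5, 4, 0, 6, 2, 9, 12, 10, 11, 8, 13, 7]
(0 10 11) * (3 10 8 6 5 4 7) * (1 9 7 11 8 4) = (0 4 11)(1 9 7 3 10 8 6 5) = [4, 9, 2, 10, 11, 1, 5, 3, 6, 7, 8, 0]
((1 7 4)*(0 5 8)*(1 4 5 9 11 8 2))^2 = (0 11)(1 5)(2 7)(8 9) = [11, 5, 7, 3, 4, 1, 6, 2, 9, 8, 10, 0]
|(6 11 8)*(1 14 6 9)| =6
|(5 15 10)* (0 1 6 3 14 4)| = 6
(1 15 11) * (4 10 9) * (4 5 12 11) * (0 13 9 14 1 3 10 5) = (0 13 9)(1 15 4 5 12 11 3 10 14) = [13, 15, 2, 10, 5, 12, 6, 7, 8, 0, 14, 3, 11, 9, 1, 4]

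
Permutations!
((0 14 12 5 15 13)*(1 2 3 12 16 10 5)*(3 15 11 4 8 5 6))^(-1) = [13, 12, 1, 6, 11, 8, 10, 7, 4, 9, 16, 5, 3, 15, 0, 2, 14] = (0 13 15 2 1 12 3 6 10 16 14)(4 11 5 8)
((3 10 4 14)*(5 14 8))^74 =(3 4 5)(8 14 10) =[0, 1, 2, 4, 5, 3, 6, 7, 14, 9, 8, 11, 12, 13, 10]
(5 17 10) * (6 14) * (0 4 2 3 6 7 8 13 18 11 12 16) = (0 4 2 3 6 14 7 8 13 18 11 12 16)(5 17 10) = [4, 1, 3, 6, 2, 17, 14, 8, 13, 9, 5, 12, 16, 18, 7, 15, 0, 10, 11]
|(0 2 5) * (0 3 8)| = |(0 2 5 3 8)| = 5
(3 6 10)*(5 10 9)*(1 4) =[0, 4, 2, 6, 1, 10, 9, 7, 8, 5, 3] =(1 4)(3 6 9 5 10)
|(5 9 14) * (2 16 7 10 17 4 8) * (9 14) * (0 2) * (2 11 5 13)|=|(0 11 5 14 13 2 16 7 10 17 4 8)|=12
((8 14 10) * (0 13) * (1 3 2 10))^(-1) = (0 13)(1 14 8 10 2 3) = [13, 14, 3, 1, 4, 5, 6, 7, 10, 9, 2, 11, 12, 0, 8]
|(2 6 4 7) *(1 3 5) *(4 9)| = 15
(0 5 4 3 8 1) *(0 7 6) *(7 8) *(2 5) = (0 2 5 4 3 7 6)(1 8) = [2, 8, 5, 7, 3, 4, 0, 6, 1]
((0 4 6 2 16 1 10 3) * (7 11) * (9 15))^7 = (0 3 10 1 16 2 6 4)(7 11)(9 15) = [3, 16, 6, 10, 0, 5, 4, 11, 8, 15, 1, 7, 12, 13, 14, 9, 2]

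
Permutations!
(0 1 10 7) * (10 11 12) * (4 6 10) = (0 1 11 12 4 6 10 7) = [1, 11, 2, 3, 6, 5, 10, 0, 8, 9, 7, 12, 4]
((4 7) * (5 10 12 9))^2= (5 12)(9 10)= [0, 1, 2, 3, 4, 12, 6, 7, 8, 10, 9, 11, 5]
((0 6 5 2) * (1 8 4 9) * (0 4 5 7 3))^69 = (0 6 7 3)(1 2)(4 8)(5 9) = [6, 2, 1, 0, 8, 9, 7, 3, 4, 5]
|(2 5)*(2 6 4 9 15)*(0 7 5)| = |(0 7 5 6 4 9 15 2)| = 8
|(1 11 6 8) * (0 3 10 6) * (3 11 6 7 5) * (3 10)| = |(0 11)(1 6 8)(5 10 7)| = 6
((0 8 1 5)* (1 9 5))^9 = (0 8 9 5) = [8, 1, 2, 3, 4, 0, 6, 7, 9, 5]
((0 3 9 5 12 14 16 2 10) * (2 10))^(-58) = (0 16 12 9)(3 10 14 5) = [16, 1, 2, 10, 4, 3, 6, 7, 8, 0, 14, 11, 9, 13, 5, 15, 12]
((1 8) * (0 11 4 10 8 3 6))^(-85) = [10, 0, 2, 11, 1, 5, 4, 7, 6, 9, 3, 8] = (0 10 3 11 8 6 4 1)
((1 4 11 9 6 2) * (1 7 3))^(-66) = (1 7 6 11)(2 9 4 3) = [0, 7, 9, 2, 3, 5, 11, 6, 8, 4, 10, 1]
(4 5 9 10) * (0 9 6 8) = (0 9 10 4 5 6 8) = [9, 1, 2, 3, 5, 6, 8, 7, 0, 10, 4]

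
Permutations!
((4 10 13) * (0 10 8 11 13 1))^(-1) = (0 1 10)(4 13 11 8) = [1, 10, 2, 3, 13, 5, 6, 7, 4, 9, 0, 8, 12, 11]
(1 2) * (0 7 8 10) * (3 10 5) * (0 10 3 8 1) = (10)(0 7 1 2)(5 8) = [7, 2, 0, 3, 4, 8, 6, 1, 5, 9, 10]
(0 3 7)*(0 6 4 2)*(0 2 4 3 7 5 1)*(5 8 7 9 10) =(0 9 10 5 1)(3 8 7 6) =[9, 0, 2, 8, 4, 1, 3, 6, 7, 10, 5]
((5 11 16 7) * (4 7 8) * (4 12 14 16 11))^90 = [0, 1, 2, 3, 4, 5, 6, 7, 14, 9, 10, 11, 16, 13, 8, 15, 12] = (8 14)(12 16)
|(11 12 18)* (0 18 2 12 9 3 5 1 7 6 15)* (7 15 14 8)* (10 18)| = |(0 10 18 11 9 3 5 1 15)(2 12)(6 14 8 7)| = 36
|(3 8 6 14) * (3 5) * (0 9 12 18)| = 20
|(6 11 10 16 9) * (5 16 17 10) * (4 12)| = |(4 12)(5 16 9 6 11)(10 17)| = 10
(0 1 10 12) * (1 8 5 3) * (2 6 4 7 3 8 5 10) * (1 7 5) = (0 1 2 6 4 5 8 10 12)(3 7) = [1, 2, 6, 7, 5, 8, 4, 3, 10, 9, 12, 11, 0]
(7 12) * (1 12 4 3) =[0, 12, 2, 1, 3, 5, 6, 4, 8, 9, 10, 11, 7] =(1 12 7 4 3)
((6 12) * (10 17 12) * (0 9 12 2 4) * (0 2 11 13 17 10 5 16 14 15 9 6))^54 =(17)(0 9 14 5)(6 12 15 16) =[9, 1, 2, 3, 4, 0, 12, 7, 8, 14, 10, 11, 15, 13, 5, 16, 6, 17]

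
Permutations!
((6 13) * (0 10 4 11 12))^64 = (13)(0 12 11 4 10) = [12, 1, 2, 3, 10, 5, 6, 7, 8, 9, 0, 4, 11, 13]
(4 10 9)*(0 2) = (0 2)(4 10 9) = [2, 1, 0, 3, 10, 5, 6, 7, 8, 4, 9]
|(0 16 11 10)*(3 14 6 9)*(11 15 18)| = 12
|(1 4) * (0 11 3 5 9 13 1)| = |(0 11 3 5 9 13 1 4)| = 8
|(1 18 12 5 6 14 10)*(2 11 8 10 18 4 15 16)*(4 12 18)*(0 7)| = 12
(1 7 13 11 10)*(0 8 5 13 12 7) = [8, 0, 2, 3, 4, 13, 6, 12, 5, 9, 1, 10, 7, 11] = (0 8 5 13 11 10 1)(7 12)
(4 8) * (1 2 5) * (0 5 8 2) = (0 5 1)(2 8 4) = [5, 0, 8, 3, 2, 1, 6, 7, 4]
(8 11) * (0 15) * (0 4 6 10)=(0 15 4 6 10)(8 11)=[15, 1, 2, 3, 6, 5, 10, 7, 11, 9, 0, 8, 12, 13, 14, 4]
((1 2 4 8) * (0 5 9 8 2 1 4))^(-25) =(0 2 4 8 9 5) =[2, 1, 4, 3, 8, 0, 6, 7, 9, 5]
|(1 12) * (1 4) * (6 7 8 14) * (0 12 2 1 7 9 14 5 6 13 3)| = |(0 12 4 7 8 5 6 9 14 13 3)(1 2)| = 22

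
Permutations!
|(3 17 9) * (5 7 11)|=|(3 17 9)(5 7 11)|=3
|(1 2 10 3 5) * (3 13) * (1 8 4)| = |(1 2 10 13 3 5 8 4)| = 8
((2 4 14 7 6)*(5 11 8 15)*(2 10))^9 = [0, 1, 7, 3, 6, 11, 4, 2, 15, 9, 14, 8, 12, 13, 10, 5] = (2 7)(4 6)(5 11 8 15)(10 14)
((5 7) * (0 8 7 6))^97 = (0 7 6 8 5) = [7, 1, 2, 3, 4, 0, 8, 6, 5]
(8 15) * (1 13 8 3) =(1 13 8 15 3) =[0, 13, 2, 1, 4, 5, 6, 7, 15, 9, 10, 11, 12, 8, 14, 3]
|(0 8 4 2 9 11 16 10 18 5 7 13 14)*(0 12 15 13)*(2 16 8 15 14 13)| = |(0 15 2 9 11 8 4 16 10 18 5 7)(12 14)| = 12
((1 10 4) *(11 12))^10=[0, 10, 2, 3, 1, 5, 6, 7, 8, 9, 4, 11, 12]=(12)(1 10 4)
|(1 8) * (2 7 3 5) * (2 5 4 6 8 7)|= |(1 7 3 4 6 8)|= 6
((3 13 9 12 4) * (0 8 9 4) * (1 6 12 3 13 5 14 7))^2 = (0 9 5 7 6)(1 12 8 3 14) = [9, 12, 2, 14, 4, 7, 0, 6, 3, 5, 10, 11, 8, 13, 1]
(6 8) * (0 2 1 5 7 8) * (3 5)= [2, 3, 1, 5, 4, 7, 0, 8, 6]= (0 2 1 3 5 7 8 6)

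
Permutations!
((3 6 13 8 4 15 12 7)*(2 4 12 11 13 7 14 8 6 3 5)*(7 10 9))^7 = (2 9 13 4 7 6 15 5 10 11)(8 12 14) = [0, 1, 9, 3, 7, 10, 15, 6, 12, 13, 11, 2, 14, 4, 8, 5]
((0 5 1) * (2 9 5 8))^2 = (0 2 5)(1 8 9) = [2, 8, 5, 3, 4, 0, 6, 7, 9, 1]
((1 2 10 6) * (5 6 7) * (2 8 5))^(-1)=(1 6 5 8)(2 7 10)=[0, 6, 7, 3, 4, 8, 5, 10, 1, 9, 2]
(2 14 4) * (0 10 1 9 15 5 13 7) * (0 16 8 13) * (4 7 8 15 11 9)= (0 10 1 4 2 14 7 16 15 5)(8 13)(9 11)= [10, 4, 14, 3, 2, 0, 6, 16, 13, 11, 1, 9, 12, 8, 7, 5, 15]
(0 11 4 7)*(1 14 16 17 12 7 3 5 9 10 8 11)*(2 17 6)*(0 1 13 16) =(0 13 16 6 2 17 12 7 1 14)(3 5 9 10 8 11 4) =[13, 14, 17, 5, 3, 9, 2, 1, 11, 10, 8, 4, 7, 16, 0, 15, 6, 12]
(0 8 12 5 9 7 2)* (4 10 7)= (0 8 12 5 9 4 10 7 2)= [8, 1, 0, 3, 10, 9, 6, 2, 12, 4, 7, 11, 5]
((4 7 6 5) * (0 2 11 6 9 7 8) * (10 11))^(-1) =[8, 1, 0, 3, 5, 6, 11, 9, 4, 7, 2, 10] =(0 8 4 5 6 11 10 2)(7 9)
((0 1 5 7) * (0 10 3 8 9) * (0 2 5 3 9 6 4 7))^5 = (0 4 5 6 2 8 9 3 10 1 7) = [4, 7, 8, 10, 5, 6, 2, 0, 9, 3, 1]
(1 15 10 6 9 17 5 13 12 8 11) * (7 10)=(1 15 7 10 6 9 17 5 13 12 8 11)=[0, 15, 2, 3, 4, 13, 9, 10, 11, 17, 6, 1, 8, 12, 14, 7, 16, 5]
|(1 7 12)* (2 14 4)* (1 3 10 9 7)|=15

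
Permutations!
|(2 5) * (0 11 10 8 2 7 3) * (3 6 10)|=6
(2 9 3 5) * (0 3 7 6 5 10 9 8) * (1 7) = (0 3 10 9 1 7 6 5 2 8) = [3, 7, 8, 10, 4, 2, 5, 6, 0, 1, 9]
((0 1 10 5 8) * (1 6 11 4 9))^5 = (0 1 6 10 11 5 4 8 9) = [1, 6, 2, 3, 8, 4, 10, 7, 9, 0, 11, 5]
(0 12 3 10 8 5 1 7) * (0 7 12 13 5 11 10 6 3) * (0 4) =(0 13 5 1 12 4)(3 6)(8 11 10) =[13, 12, 2, 6, 0, 1, 3, 7, 11, 9, 8, 10, 4, 5]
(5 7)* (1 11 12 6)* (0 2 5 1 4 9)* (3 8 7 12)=(0 2 5 12 6 4 9)(1 11 3 8 7)=[2, 11, 5, 8, 9, 12, 4, 1, 7, 0, 10, 3, 6]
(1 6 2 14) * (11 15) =(1 6 2 14)(11 15) =[0, 6, 14, 3, 4, 5, 2, 7, 8, 9, 10, 15, 12, 13, 1, 11]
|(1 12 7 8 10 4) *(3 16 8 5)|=|(1 12 7 5 3 16 8 10 4)|=9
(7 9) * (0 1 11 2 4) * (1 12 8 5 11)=(0 12 8 5 11 2 4)(7 9)=[12, 1, 4, 3, 0, 11, 6, 9, 5, 7, 10, 2, 8]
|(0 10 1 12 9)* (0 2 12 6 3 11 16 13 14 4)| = |(0 10 1 6 3 11 16 13 14 4)(2 12 9)| = 30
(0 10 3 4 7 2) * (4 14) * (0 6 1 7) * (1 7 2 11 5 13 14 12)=(0 10 3 12 1 2 6 7 11 5 13 14 4)=[10, 2, 6, 12, 0, 13, 7, 11, 8, 9, 3, 5, 1, 14, 4]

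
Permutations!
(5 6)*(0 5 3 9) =(0 5 6 3 9) =[5, 1, 2, 9, 4, 6, 3, 7, 8, 0]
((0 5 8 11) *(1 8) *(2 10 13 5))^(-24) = (13) = [0, 1, 2, 3, 4, 5, 6, 7, 8, 9, 10, 11, 12, 13]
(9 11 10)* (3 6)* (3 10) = [0, 1, 2, 6, 4, 5, 10, 7, 8, 11, 9, 3] = (3 6 10 9 11)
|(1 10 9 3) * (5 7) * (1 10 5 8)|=12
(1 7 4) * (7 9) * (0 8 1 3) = [8, 9, 2, 0, 3, 5, 6, 4, 1, 7] = (0 8 1 9 7 4 3)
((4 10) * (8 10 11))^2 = (4 8)(10 11) = [0, 1, 2, 3, 8, 5, 6, 7, 4, 9, 11, 10]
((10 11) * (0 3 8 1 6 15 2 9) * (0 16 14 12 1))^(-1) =(0 8 3)(1 12 14 16 9 2 15 6)(10 11) =[8, 12, 15, 0, 4, 5, 1, 7, 3, 2, 11, 10, 14, 13, 16, 6, 9]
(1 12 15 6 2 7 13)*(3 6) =(1 12 15 3 6 2 7 13) =[0, 12, 7, 6, 4, 5, 2, 13, 8, 9, 10, 11, 15, 1, 14, 3]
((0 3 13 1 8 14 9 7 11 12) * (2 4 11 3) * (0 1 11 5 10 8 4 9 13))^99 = (14)(0 3 7 9 2) = [3, 1, 0, 7, 4, 5, 6, 9, 8, 2, 10, 11, 12, 13, 14]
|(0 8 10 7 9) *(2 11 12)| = |(0 8 10 7 9)(2 11 12)| = 15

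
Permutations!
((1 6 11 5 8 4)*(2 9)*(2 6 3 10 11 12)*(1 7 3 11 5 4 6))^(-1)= (1 9 2 12 6 8 5 10 3 7 4 11)= [0, 9, 12, 7, 11, 10, 8, 4, 5, 2, 3, 1, 6]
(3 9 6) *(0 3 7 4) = (0 3 9 6 7 4) = [3, 1, 2, 9, 0, 5, 7, 4, 8, 6]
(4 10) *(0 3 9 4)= (0 3 9 4 10)= [3, 1, 2, 9, 10, 5, 6, 7, 8, 4, 0]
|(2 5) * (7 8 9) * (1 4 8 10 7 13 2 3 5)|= 6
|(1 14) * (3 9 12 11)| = |(1 14)(3 9 12 11)| = 4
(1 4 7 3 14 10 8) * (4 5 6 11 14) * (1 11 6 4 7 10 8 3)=(1 5 4 10 3 7)(8 11 14)=[0, 5, 2, 7, 10, 4, 6, 1, 11, 9, 3, 14, 12, 13, 8]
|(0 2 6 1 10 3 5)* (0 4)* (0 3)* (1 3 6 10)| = 12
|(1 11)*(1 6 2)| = |(1 11 6 2)| = 4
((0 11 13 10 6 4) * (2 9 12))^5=(0 4 6 10 13 11)(2 12 9)=[4, 1, 12, 3, 6, 5, 10, 7, 8, 2, 13, 0, 9, 11]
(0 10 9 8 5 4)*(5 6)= (0 10 9 8 6 5 4)= [10, 1, 2, 3, 0, 4, 5, 7, 6, 8, 9]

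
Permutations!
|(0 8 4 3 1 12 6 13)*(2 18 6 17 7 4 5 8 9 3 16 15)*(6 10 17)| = 56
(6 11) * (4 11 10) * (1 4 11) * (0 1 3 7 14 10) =(0 1 4 3 7 14 10 11 6) =[1, 4, 2, 7, 3, 5, 0, 14, 8, 9, 11, 6, 12, 13, 10]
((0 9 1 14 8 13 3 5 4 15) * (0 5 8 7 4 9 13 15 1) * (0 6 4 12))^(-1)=(0 12 7 14 1 4 6 9 5 15 8 3 13)=[12, 4, 2, 13, 6, 15, 9, 14, 3, 5, 10, 11, 7, 0, 1, 8]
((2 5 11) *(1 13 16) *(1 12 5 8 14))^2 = (1 16 5 2 14 13 12 11 8) = [0, 16, 14, 3, 4, 2, 6, 7, 1, 9, 10, 8, 11, 12, 13, 15, 5]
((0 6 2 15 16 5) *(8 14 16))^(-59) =(0 14 2 5 8 6 16 15) =[14, 1, 5, 3, 4, 8, 16, 7, 6, 9, 10, 11, 12, 13, 2, 0, 15]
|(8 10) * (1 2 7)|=6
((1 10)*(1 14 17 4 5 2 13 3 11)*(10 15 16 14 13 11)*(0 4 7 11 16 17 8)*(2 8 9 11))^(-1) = (0 8 5 4)(1 11 9 14 16 2 7 17 15)(3 13 10) = [8, 11, 7, 13, 0, 4, 6, 17, 5, 14, 3, 9, 12, 10, 16, 1, 2, 15]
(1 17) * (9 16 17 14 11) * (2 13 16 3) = (1 14 11 9 3 2 13 16 17) = [0, 14, 13, 2, 4, 5, 6, 7, 8, 3, 10, 9, 12, 16, 11, 15, 17, 1]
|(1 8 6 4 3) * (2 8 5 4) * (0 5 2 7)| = |(0 5 4 3 1 2 8 6 7)| = 9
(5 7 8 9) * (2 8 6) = (2 8 9 5 7 6) = [0, 1, 8, 3, 4, 7, 2, 6, 9, 5]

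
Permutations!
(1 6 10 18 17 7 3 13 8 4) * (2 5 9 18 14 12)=(1 6 10 14 12 2 5 9 18 17 7 3 13 8 4)=[0, 6, 5, 13, 1, 9, 10, 3, 4, 18, 14, 11, 2, 8, 12, 15, 16, 7, 17]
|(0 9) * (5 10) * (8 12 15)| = 6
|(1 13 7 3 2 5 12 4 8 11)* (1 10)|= 11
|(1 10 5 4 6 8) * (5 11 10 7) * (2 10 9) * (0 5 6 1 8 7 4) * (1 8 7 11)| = 18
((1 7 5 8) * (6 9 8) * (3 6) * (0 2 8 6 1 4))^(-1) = (0 4 8 2)(1 3 5 7)(6 9) = [4, 3, 0, 5, 8, 7, 9, 1, 2, 6]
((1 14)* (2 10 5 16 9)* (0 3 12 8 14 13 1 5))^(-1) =(0 10 2 9 16 5 14 8 12 3)(1 13) =[10, 13, 9, 0, 4, 14, 6, 7, 12, 16, 2, 11, 3, 1, 8, 15, 5]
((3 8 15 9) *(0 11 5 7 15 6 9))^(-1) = [15, 1, 2, 9, 4, 11, 8, 5, 3, 6, 10, 0, 12, 13, 14, 7] = (0 15 7 5 11)(3 9 6 8)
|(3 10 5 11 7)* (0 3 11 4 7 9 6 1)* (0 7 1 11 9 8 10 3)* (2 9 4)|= 21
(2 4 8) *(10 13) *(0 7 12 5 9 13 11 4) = (0 7 12 5 9 13 10 11 4 8 2) = [7, 1, 0, 3, 8, 9, 6, 12, 2, 13, 11, 4, 5, 10]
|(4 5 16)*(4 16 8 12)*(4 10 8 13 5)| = 6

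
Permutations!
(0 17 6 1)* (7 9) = (0 17 6 1)(7 9) = [17, 0, 2, 3, 4, 5, 1, 9, 8, 7, 10, 11, 12, 13, 14, 15, 16, 6]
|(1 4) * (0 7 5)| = 6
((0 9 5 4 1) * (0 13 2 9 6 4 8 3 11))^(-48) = [5, 11, 6, 2, 3, 1, 8, 7, 13, 4, 10, 9, 12, 0] = (0 5 1 11 9 4 3 2 6 8 13)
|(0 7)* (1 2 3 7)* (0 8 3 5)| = 12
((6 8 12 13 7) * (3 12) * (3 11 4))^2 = (3 13 6 11)(4 12 7 8) = [0, 1, 2, 13, 12, 5, 11, 8, 4, 9, 10, 3, 7, 6]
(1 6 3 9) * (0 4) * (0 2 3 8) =[4, 6, 3, 9, 2, 5, 8, 7, 0, 1] =(0 4 2 3 9 1 6 8)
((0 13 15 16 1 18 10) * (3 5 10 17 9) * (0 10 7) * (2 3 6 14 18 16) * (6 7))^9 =(0 17 6 2)(1 16)(3 13 9 14)(5 15 7 18) =[17, 16, 0, 13, 4, 15, 2, 18, 8, 14, 10, 11, 12, 9, 3, 7, 1, 6, 5]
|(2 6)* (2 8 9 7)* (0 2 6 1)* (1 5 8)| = |(0 2 5 8 9 7 6 1)| = 8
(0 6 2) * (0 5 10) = (0 6 2 5 10) = [6, 1, 5, 3, 4, 10, 2, 7, 8, 9, 0]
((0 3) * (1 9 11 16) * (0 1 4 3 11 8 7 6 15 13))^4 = (0 3 7)(1 6 11)(4 8 13)(9 15 16) = [3, 6, 2, 7, 8, 5, 11, 0, 13, 15, 10, 1, 12, 4, 14, 16, 9]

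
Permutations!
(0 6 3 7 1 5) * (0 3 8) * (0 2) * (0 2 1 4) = [6, 5, 2, 7, 0, 3, 8, 4, 1] = (0 6 8 1 5 3 7 4)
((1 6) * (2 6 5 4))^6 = (1 5 4 2 6) = [0, 5, 6, 3, 2, 4, 1]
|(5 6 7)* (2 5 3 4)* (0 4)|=|(0 4 2 5 6 7 3)|=7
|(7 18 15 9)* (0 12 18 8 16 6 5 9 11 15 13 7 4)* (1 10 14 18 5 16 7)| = |(0 12 5 9 4)(1 10 14 18 13)(6 16)(7 8)(11 15)| = 10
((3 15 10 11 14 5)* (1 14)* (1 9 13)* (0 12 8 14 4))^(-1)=(0 4 1 13 9 11 10 15 3 5 14 8 12)=[4, 13, 2, 5, 1, 14, 6, 7, 12, 11, 15, 10, 0, 9, 8, 3]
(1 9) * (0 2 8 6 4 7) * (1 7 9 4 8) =(0 2 1 4 9 7)(6 8) =[2, 4, 1, 3, 9, 5, 8, 0, 6, 7]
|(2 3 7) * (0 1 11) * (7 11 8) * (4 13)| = |(0 1 8 7 2 3 11)(4 13)| = 14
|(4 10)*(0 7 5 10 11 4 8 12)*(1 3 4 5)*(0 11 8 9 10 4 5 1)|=|(0 7)(1 3 5 4 8 12 11)(9 10)|=14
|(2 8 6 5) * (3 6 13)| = |(2 8 13 3 6 5)| = 6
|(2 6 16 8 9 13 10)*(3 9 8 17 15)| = |(2 6 16 17 15 3 9 13 10)| = 9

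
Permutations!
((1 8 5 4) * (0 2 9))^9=(9)(1 8 5 4)=[0, 8, 2, 3, 1, 4, 6, 7, 5, 9]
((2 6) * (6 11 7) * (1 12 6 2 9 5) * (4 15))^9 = (1 5 9 6 12)(4 15) = [0, 5, 2, 3, 15, 9, 12, 7, 8, 6, 10, 11, 1, 13, 14, 4]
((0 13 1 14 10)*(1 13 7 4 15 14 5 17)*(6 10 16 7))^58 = (0 6 10)(1 5 17)(4 16 15 7 14) = [6, 5, 2, 3, 16, 17, 10, 14, 8, 9, 0, 11, 12, 13, 4, 7, 15, 1]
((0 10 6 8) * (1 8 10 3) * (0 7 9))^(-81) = [8, 9, 2, 7, 4, 5, 10, 3, 0, 1, 6] = (0 8)(1 9)(3 7)(6 10)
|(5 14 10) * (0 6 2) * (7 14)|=|(0 6 2)(5 7 14 10)|=12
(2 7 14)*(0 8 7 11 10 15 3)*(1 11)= [8, 11, 1, 0, 4, 5, 6, 14, 7, 9, 15, 10, 12, 13, 2, 3]= (0 8 7 14 2 1 11 10 15 3)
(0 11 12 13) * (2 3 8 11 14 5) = (0 14 5 2 3 8 11 12 13) = [14, 1, 3, 8, 4, 2, 6, 7, 11, 9, 10, 12, 13, 0, 5]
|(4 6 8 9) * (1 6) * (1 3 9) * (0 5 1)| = |(0 5 1 6 8)(3 9 4)| = 15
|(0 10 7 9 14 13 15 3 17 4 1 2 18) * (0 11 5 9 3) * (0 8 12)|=|(0 10 7 3 17 4 1 2 18 11 5 9 14 13 15 8 12)|=17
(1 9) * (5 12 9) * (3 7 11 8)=(1 5 12 9)(3 7 11 8)=[0, 5, 2, 7, 4, 12, 6, 11, 3, 1, 10, 8, 9]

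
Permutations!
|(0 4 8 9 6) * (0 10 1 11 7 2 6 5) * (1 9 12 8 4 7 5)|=|(0 7 2 6 10 9 1 11 5)(8 12)|=18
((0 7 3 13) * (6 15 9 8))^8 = (15) = [0, 1, 2, 3, 4, 5, 6, 7, 8, 9, 10, 11, 12, 13, 14, 15]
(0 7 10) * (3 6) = [7, 1, 2, 6, 4, 5, 3, 10, 8, 9, 0] = (0 7 10)(3 6)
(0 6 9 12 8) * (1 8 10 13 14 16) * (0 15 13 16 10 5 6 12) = [12, 8, 2, 3, 4, 6, 9, 7, 15, 0, 16, 11, 5, 14, 10, 13, 1] = (0 12 5 6 9)(1 8 15 13 14 10 16)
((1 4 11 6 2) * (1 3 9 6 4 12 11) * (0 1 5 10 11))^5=(0 12 1)(2 3 9 6)(4 5 10 11)=[12, 0, 3, 9, 5, 10, 2, 7, 8, 6, 11, 4, 1]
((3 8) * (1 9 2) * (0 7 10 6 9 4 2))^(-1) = (0 9 6 10 7)(1 2 4)(3 8) = [9, 2, 4, 8, 1, 5, 10, 0, 3, 6, 7]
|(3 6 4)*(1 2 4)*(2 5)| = |(1 5 2 4 3 6)| = 6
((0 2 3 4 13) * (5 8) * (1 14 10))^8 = (0 4 2 13 3)(1 10 14) = [4, 10, 13, 0, 2, 5, 6, 7, 8, 9, 14, 11, 12, 3, 1]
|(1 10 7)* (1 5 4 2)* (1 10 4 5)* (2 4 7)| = |(1 7)(2 10)| = 2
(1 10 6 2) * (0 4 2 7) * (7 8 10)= [4, 7, 1, 3, 2, 5, 8, 0, 10, 9, 6]= (0 4 2 1 7)(6 8 10)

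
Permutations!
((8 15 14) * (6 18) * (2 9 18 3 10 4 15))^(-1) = (2 8 14 15 4 10 3 6 18 9) = [0, 1, 8, 6, 10, 5, 18, 7, 14, 2, 3, 11, 12, 13, 15, 4, 16, 17, 9]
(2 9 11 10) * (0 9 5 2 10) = (0 9 11)(2 5) = [9, 1, 5, 3, 4, 2, 6, 7, 8, 11, 10, 0]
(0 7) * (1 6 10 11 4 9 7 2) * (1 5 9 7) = (0 2 5 9 1 6 10 11 4 7) = [2, 6, 5, 3, 7, 9, 10, 0, 8, 1, 11, 4]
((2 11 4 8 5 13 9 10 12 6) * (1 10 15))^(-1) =(1 15 9 13 5 8 4 11 2 6 12 10) =[0, 15, 6, 3, 11, 8, 12, 7, 4, 13, 1, 2, 10, 5, 14, 9]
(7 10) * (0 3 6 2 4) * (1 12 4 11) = (0 3 6 2 11 1 12 4)(7 10) = [3, 12, 11, 6, 0, 5, 2, 10, 8, 9, 7, 1, 4]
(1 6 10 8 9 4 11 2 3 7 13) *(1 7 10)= (1 6)(2 3 10 8 9 4 11)(7 13)= [0, 6, 3, 10, 11, 5, 1, 13, 9, 4, 8, 2, 12, 7]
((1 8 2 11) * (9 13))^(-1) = (1 11 2 8)(9 13) = [0, 11, 8, 3, 4, 5, 6, 7, 1, 13, 10, 2, 12, 9]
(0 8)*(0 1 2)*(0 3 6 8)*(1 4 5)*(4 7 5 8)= (1 2 3 6 4 8 7 5)= [0, 2, 3, 6, 8, 1, 4, 5, 7]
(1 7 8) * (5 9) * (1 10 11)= (1 7 8 10 11)(5 9)= [0, 7, 2, 3, 4, 9, 6, 8, 10, 5, 11, 1]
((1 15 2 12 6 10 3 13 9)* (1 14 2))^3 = (1 15)(2 10 9 12 3 14 6 13) = [0, 15, 10, 14, 4, 5, 13, 7, 8, 12, 9, 11, 3, 2, 6, 1]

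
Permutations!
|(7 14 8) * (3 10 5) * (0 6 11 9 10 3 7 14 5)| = |(0 6 11 9 10)(5 7)(8 14)| = 10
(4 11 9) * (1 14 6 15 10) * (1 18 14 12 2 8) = (1 12 2 8)(4 11 9)(6 15 10 18 14) = [0, 12, 8, 3, 11, 5, 15, 7, 1, 4, 18, 9, 2, 13, 6, 10, 16, 17, 14]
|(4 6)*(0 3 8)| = |(0 3 8)(4 6)| = 6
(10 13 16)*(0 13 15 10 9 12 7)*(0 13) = (7 13 16 9 12)(10 15) = [0, 1, 2, 3, 4, 5, 6, 13, 8, 12, 15, 11, 7, 16, 14, 10, 9]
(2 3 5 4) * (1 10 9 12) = (1 10 9 12)(2 3 5 4) = [0, 10, 3, 5, 2, 4, 6, 7, 8, 12, 9, 11, 1]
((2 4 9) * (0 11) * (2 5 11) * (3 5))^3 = (0 9 11 4 5 2 3) = [9, 1, 3, 0, 5, 2, 6, 7, 8, 11, 10, 4]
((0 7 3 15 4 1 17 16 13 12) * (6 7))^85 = [16, 3, 2, 0, 7, 5, 13, 12, 8, 9, 10, 11, 17, 1, 14, 6, 4, 15] = (0 16 4 7 12 17 15 6 13 1 3)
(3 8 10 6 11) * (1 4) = (1 4)(3 8 10 6 11) = [0, 4, 2, 8, 1, 5, 11, 7, 10, 9, 6, 3]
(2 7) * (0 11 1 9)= (0 11 1 9)(2 7)= [11, 9, 7, 3, 4, 5, 6, 2, 8, 0, 10, 1]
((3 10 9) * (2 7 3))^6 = (2 7 3 10 9) = [0, 1, 7, 10, 4, 5, 6, 3, 8, 2, 9]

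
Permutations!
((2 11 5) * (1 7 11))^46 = (1 7 11 5 2) = [0, 7, 1, 3, 4, 2, 6, 11, 8, 9, 10, 5]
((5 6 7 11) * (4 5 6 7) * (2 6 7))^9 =(2 6 4 5)(7 11) =[0, 1, 6, 3, 5, 2, 4, 11, 8, 9, 10, 7]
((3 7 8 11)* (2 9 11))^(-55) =(2 8 7 3 11 9) =[0, 1, 8, 11, 4, 5, 6, 3, 7, 2, 10, 9]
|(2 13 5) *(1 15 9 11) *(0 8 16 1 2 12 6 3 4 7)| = |(0 8 16 1 15 9 11 2 13 5 12 6 3 4 7)| = 15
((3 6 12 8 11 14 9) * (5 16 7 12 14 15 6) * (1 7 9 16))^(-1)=(1 5 3 9 16 14 6 15 11 8 12 7)=[0, 5, 2, 9, 4, 3, 15, 1, 12, 16, 10, 8, 7, 13, 6, 11, 14]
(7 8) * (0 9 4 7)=(0 9 4 7 8)=[9, 1, 2, 3, 7, 5, 6, 8, 0, 4]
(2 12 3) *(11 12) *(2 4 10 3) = [0, 1, 11, 4, 10, 5, 6, 7, 8, 9, 3, 12, 2] = (2 11 12)(3 4 10)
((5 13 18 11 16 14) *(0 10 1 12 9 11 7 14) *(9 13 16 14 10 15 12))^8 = [9, 12, 2, 3, 4, 10, 6, 0, 8, 13, 15, 18, 14, 5, 7, 11, 1, 17, 16] = (0 9 13 5 10 15 11 18 16 1 12 14 7)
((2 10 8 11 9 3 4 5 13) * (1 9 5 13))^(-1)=(1 5 11 8 10 2 13 4 3 9)=[0, 5, 13, 9, 3, 11, 6, 7, 10, 1, 2, 8, 12, 4]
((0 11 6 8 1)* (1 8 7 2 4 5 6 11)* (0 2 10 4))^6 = (11)(4 5 6 7 10) = [0, 1, 2, 3, 5, 6, 7, 10, 8, 9, 4, 11]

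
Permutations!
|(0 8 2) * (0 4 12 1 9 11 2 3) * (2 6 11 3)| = |(0 8 2 4 12 1 9 3)(6 11)| = 8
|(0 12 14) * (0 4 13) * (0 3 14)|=4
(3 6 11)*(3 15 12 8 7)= (3 6 11 15 12 8 7)= [0, 1, 2, 6, 4, 5, 11, 3, 7, 9, 10, 15, 8, 13, 14, 12]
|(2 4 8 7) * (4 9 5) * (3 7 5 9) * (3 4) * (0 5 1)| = |(9)(0 5 3 7 2 4 8 1)| = 8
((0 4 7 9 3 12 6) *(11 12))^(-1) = (0 6 12 11 3 9 7 4) = [6, 1, 2, 9, 0, 5, 12, 4, 8, 7, 10, 3, 11]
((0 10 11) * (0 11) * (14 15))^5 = (0 10)(14 15) = [10, 1, 2, 3, 4, 5, 6, 7, 8, 9, 0, 11, 12, 13, 15, 14]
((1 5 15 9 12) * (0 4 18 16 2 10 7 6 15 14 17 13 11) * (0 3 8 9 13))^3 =(0 16 7 13 8 1 17 18 10 15 3 12 14 4 2 6 11 9 5) =[16, 17, 6, 12, 2, 0, 11, 13, 1, 5, 15, 9, 14, 8, 4, 3, 7, 18, 10]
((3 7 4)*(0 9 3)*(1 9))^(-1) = (0 4 7 3 9 1) = [4, 0, 2, 9, 7, 5, 6, 3, 8, 1]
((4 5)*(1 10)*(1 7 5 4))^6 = (1 7)(5 10) = [0, 7, 2, 3, 4, 10, 6, 1, 8, 9, 5]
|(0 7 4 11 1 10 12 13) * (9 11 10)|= |(0 7 4 10 12 13)(1 9 11)|= 6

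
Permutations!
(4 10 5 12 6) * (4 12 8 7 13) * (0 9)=[9, 1, 2, 3, 10, 8, 12, 13, 7, 0, 5, 11, 6, 4]=(0 9)(4 10 5 8 7 13)(6 12)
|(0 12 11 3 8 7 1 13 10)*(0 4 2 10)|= 24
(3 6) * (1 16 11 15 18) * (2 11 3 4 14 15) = (1 16 3 6 4 14 15 18)(2 11) = [0, 16, 11, 6, 14, 5, 4, 7, 8, 9, 10, 2, 12, 13, 15, 18, 3, 17, 1]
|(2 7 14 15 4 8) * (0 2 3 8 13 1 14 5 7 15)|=14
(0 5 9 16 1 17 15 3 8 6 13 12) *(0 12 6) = [5, 17, 2, 8, 4, 9, 13, 7, 0, 16, 10, 11, 12, 6, 14, 3, 1, 15] = (0 5 9 16 1 17 15 3 8)(6 13)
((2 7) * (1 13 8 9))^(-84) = [0, 1, 2, 3, 4, 5, 6, 7, 8, 9, 10, 11, 12, 13] = (13)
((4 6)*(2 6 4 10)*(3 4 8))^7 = (2 6 10)(3 4 8) = [0, 1, 6, 4, 8, 5, 10, 7, 3, 9, 2]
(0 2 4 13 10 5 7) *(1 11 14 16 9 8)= (0 2 4 13 10 5 7)(1 11 14 16 9 8)= [2, 11, 4, 3, 13, 7, 6, 0, 1, 8, 5, 14, 12, 10, 16, 15, 9]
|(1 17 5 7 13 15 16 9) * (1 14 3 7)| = 21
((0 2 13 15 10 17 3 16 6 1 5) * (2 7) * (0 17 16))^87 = (0 13 16 5)(1 3 2 10)(6 17 7 15) = [13, 3, 10, 2, 4, 0, 17, 15, 8, 9, 1, 11, 12, 16, 14, 6, 5, 7]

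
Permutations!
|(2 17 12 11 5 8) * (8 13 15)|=|(2 17 12 11 5 13 15 8)|=8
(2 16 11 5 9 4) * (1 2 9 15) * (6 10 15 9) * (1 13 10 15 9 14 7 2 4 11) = (1 4 6 15 13 10 9 11 5 14 7 2 16) = [0, 4, 16, 3, 6, 14, 15, 2, 8, 11, 9, 5, 12, 10, 7, 13, 1]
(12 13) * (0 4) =(0 4)(12 13) =[4, 1, 2, 3, 0, 5, 6, 7, 8, 9, 10, 11, 13, 12]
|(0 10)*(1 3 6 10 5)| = 6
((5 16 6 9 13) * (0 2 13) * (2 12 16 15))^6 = (0 12 16 6 9)(2 5)(13 15) = [12, 1, 5, 3, 4, 2, 9, 7, 8, 0, 10, 11, 16, 15, 14, 13, 6]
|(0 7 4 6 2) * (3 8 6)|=|(0 7 4 3 8 6 2)|=7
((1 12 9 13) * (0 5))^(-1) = [5, 13, 2, 3, 4, 0, 6, 7, 8, 12, 10, 11, 1, 9] = (0 5)(1 13 9 12)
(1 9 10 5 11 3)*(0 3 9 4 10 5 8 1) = [3, 4, 2, 0, 10, 11, 6, 7, 1, 5, 8, 9] = (0 3)(1 4 10 8)(5 11 9)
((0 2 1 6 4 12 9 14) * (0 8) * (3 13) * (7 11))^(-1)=(0 8 14 9 12 4 6 1 2)(3 13)(7 11)=[8, 2, 0, 13, 6, 5, 1, 11, 14, 12, 10, 7, 4, 3, 9]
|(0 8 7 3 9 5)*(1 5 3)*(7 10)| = 6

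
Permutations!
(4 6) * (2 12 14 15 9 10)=[0, 1, 12, 3, 6, 5, 4, 7, 8, 10, 2, 11, 14, 13, 15, 9]=(2 12 14 15 9 10)(4 6)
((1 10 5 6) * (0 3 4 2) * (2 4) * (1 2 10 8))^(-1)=(0 2 6 5 10 3)(1 8)=[2, 8, 6, 0, 4, 10, 5, 7, 1, 9, 3]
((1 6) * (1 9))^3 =[0, 1, 2, 3, 4, 5, 6, 7, 8, 9] =(9)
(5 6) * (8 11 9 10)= (5 6)(8 11 9 10)= [0, 1, 2, 3, 4, 6, 5, 7, 11, 10, 8, 9]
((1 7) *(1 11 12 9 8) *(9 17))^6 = [0, 8, 2, 3, 4, 5, 6, 1, 9, 17, 10, 7, 11, 13, 14, 15, 16, 12] = (1 8 9 17 12 11 7)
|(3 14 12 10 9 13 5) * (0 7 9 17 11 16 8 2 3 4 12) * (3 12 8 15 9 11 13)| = 8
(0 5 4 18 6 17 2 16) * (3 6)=(0 5 4 18 3 6 17 2 16)=[5, 1, 16, 6, 18, 4, 17, 7, 8, 9, 10, 11, 12, 13, 14, 15, 0, 2, 3]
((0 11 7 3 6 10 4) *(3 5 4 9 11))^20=(0 6 9 7 4 3 10 11 5)=[6, 1, 2, 10, 3, 0, 9, 4, 8, 7, 11, 5]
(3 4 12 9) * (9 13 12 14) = (3 4 14 9)(12 13) = [0, 1, 2, 4, 14, 5, 6, 7, 8, 3, 10, 11, 13, 12, 9]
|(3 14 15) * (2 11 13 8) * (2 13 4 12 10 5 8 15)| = |(2 11 4 12 10 5 8 13 15 3 14)| = 11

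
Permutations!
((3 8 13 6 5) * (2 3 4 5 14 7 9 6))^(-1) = (2 13 8 3)(4 5)(6 9 7 14) = [0, 1, 13, 2, 5, 4, 9, 14, 3, 7, 10, 11, 12, 8, 6]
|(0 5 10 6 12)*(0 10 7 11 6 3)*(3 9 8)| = |(0 5 7 11 6 12 10 9 8 3)| = 10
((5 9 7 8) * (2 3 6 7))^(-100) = (2 5 7 3 9 8 6) = [0, 1, 5, 9, 4, 7, 2, 3, 6, 8]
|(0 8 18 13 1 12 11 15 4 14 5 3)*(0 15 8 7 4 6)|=24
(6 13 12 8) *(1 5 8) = (1 5 8 6 13 12) = [0, 5, 2, 3, 4, 8, 13, 7, 6, 9, 10, 11, 1, 12]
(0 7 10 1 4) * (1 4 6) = (0 7 10 4)(1 6) = [7, 6, 2, 3, 0, 5, 1, 10, 8, 9, 4]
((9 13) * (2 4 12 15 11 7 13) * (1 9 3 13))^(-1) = (1 7 11 15 12 4 2 9)(3 13) = [0, 7, 9, 13, 2, 5, 6, 11, 8, 1, 10, 15, 4, 3, 14, 12]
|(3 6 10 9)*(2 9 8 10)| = 4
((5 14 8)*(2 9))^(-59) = [0, 1, 9, 3, 4, 14, 6, 7, 5, 2, 10, 11, 12, 13, 8] = (2 9)(5 14 8)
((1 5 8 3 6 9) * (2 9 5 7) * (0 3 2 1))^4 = (0 8 3 2 6 9 5) = [8, 1, 6, 2, 4, 0, 9, 7, 3, 5]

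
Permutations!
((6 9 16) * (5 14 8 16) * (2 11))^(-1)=(2 11)(5 9 6 16 8 14)=[0, 1, 11, 3, 4, 9, 16, 7, 14, 6, 10, 2, 12, 13, 5, 15, 8]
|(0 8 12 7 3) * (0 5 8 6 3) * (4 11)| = |(0 6 3 5 8 12 7)(4 11)| = 14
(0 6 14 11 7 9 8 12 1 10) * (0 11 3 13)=(0 6 14 3 13)(1 10 11 7 9 8 12)=[6, 10, 2, 13, 4, 5, 14, 9, 12, 8, 11, 7, 1, 0, 3]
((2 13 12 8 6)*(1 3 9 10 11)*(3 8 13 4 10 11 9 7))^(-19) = (1 10 6 11 4 8 9 2)(3 7)(12 13) = [0, 10, 1, 7, 8, 5, 11, 3, 9, 2, 6, 4, 13, 12]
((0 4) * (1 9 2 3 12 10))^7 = (0 4)(1 9 2 3 12 10) = [4, 9, 3, 12, 0, 5, 6, 7, 8, 2, 1, 11, 10]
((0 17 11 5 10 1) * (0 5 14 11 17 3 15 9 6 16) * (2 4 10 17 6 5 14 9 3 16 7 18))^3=(0 16)(1 9 6 2)(3 15)(4 14 5 7)(10 11 17 18)=[16, 9, 1, 15, 14, 7, 2, 4, 8, 6, 11, 17, 12, 13, 5, 3, 0, 18, 10]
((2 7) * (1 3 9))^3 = [0, 1, 7, 3, 4, 5, 6, 2, 8, 9] = (9)(2 7)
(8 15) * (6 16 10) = (6 16 10)(8 15) = [0, 1, 2, 3, 4, 5, 16, 7, 15, 9, 6, 11, 12, 13, 14, 8, 10]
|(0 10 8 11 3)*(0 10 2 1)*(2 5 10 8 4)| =|(0 5 10 4 2 1)(3 8 11)| =6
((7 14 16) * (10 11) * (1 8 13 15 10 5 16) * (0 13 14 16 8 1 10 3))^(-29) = (0 3 15 13)(5 8 14 10 11)(7 16) = [3, 1, 2, 15, 4, 8, 6, 16, 14, 9, 11, 5, 12, 0, 10, 13, 7]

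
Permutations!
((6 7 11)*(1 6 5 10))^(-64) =(1 7 5)(6 11 10) =[0, 7, 2, 3, 4, 1, 11, 5, 8, 9, 6, 10]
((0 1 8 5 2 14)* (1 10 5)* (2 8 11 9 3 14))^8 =(0 14 3 9 11 1 8 5 10) =[14, 8, 2, 9, 4, 10, 6, 7, 5, 11, 0, 1, 12, 13, 3]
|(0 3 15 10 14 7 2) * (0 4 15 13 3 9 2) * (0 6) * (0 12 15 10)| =|(0 9 2 4 10 14 7 6 12 15)(3 13)| =10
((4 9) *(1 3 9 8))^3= [0, 4, 2, 8, 3, 5, 6, 7, 9, 1]= (1 4 3 8 9)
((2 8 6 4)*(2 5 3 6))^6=(8)(3 4)(5 6)=[0, 1, 2, 4, 3, 6, 5, 7, 8]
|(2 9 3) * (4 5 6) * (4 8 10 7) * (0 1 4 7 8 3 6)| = 4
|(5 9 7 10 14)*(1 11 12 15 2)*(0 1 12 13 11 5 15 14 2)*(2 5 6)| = |(0 1 6 2 12 14 15)(5 9 7 10)(11 13)| = 28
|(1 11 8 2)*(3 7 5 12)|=|(1 11 8 2)(3 7 5 12)|=4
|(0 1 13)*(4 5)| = 6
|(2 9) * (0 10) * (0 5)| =6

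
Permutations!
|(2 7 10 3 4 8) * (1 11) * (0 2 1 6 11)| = 8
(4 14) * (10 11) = (4 14)(10 11) = [0, 1, 2, 3, 14, 5, 6, 7, 8, 9, 11, 10, 12, 13, 4]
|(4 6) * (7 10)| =2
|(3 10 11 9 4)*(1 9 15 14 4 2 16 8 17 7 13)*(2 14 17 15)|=14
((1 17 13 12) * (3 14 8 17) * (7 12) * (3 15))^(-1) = [0, 12, 2, 15, 4, 5, 6, 13, 14, 9, 10, 11, 7, 17, 3, 1, 16, 8] = (1 12 7 13 17 8 14 3 15)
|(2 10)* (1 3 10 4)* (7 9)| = 10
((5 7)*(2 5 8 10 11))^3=(2 8)(5 10)(7 11)=[0, 1, 8, 3, 4, 10, 6, 11, 2, 9, 5, 7]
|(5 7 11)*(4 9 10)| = |(4 9 10)(5 7 11)| = 3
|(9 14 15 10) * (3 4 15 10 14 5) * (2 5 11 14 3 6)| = |(2 5 6)(3 4 15)(9 11 14 10)| = 12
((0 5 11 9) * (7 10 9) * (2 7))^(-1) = (0 9 10 7 2 11 5) = [9, 1, 11, 3, 4, 0, 6, 2, 8, 10, 7, 5]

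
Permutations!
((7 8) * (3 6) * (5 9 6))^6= [0, 1, 2, 9, 4, 6, 5, 7, 8, 3]= (3 9)(5 6)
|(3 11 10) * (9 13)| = |(3 11 10)(9 13)| = 6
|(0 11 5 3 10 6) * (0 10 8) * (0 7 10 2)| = |(0 11 5 3 8 7 10 6 2)| = 9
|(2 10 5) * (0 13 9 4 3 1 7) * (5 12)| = 28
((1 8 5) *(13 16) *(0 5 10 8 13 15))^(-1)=(0 15 16 13 1 5)(8 10)=[15, 5, 2, 3, 4, 0, 6, 7, 10, 9, 8, 11, 12, 1, 14, 16, 13]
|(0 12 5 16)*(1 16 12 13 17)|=|(0 13 17 1 16)(5 12)|=10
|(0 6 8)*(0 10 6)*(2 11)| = |(2 11)(6 8 10)| = 6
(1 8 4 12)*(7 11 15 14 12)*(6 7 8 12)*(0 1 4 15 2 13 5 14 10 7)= (0 1 12 4 8 15 10 7 11 2 13 5 14 6)= [1, 12, 13, 3, 8, 14, 0, 11, 15, 9, 7, 2, 4, 5, 6, 10]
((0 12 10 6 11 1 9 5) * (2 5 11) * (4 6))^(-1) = (0 5 2 6 4 10 12)(1 11 9) = [5, 11, 6, 3, 10, 2, 4, 7, 8, 1, 12, 9, 0]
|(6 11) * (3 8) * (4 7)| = |(3 8)(4 7)(6 11)| = 2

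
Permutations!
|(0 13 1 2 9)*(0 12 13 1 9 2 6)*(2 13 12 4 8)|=|(0 1 6)(2 13 9 4 8)|=15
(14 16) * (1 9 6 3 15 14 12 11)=[0, 9, 2, 15, 4, 5, 3, 7, 8, 6, 10, 1, 11, 13, 16, 14, 12]=(1 9 6 3 15 14 16 12 11)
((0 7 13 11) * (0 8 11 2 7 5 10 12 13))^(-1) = [7, 1, 13, 3, 4, 0, 6, 2, 11, 9, 5, 8, 10, 12] = (0 7 2 13 12 10 5)(8 11)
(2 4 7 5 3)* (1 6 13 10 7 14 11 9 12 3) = [0, 6, 4, 2, 14, 1, 13, 5, 8, 12, 7, 9, 3, 10, 11] = (1 6 13 10 7 5)(2 4 14 11 9 12 3)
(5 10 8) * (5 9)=[0, 1, 2, 3, 4, 10, 6, 7, 9, 5, 8]=(5 10 8 9)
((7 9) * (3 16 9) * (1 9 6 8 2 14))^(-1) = (1 14 2 8 6 16 3 7 9) = [0, 14, 8, 7, 4, 5, 16, 9, 6, 1, 10, 11, 12, 13, 2, 15, 3]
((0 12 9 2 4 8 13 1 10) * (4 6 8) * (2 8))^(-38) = [13, 9, 2, 3, 4, 5, 6, 7, 0, 10, 8, 11, 1, 12] = (0 13 12 1 9 10 8)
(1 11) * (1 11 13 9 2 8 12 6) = [0, 13, 8, 3, 4, 5, 1, 7, 12, 2, 10, 11, 6, 9] = (1 13 9 2 8 12 6)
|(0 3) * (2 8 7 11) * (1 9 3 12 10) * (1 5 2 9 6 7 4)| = 13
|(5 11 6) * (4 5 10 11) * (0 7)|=6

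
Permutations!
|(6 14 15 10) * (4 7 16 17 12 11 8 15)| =|(4 7 16 17 12 11 8 15 10 6 14)| =11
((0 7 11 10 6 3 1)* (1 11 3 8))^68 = (0 10)(1 11)(3 8)(6 7) = [10, 11, 2, 8, 4, 5, 7, 6, 3, 9, 0, 1]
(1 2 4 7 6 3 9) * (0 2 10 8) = (0 2 4 7 6 3 9 1 10 8) = [2, 10, 4, 9, 7, 5, 3, 6, 0, 1, 8]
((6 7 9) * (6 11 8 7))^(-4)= [0, 1, 2, 3, 4, 5, 6, 7, 8, 9, 10, 11]= (11)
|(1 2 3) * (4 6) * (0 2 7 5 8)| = |(0 2 3 1 7 5 8)(4 6)| = 14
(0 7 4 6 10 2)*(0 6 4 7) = [0, 1, 6, 3, 4, 5, 10, 7, 8, 9, 2] = (2 6 10)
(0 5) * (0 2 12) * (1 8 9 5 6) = (0 6 1 8 9 5 2 12) = [6, 8, 12, 3, 4, 2, 1, 7, 9, 5, 10, 11, 0]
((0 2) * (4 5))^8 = [0, 1, 2, 3, 4, 5] = (5)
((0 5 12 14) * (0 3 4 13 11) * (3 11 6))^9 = (0 11 14 12 5)(3 4 13 6) = [11, 1, 2, 4, 13, 0, 3, 7, 8, 9, 10, 14, 5, 6, 12]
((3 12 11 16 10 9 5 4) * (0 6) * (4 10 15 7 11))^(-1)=[6, 1, 2, 4, 12, 9, 0, 15, 8, 10, 5, 7, 3, 13, 14, 16, 11]=(0 6)(3 4 12)(5 9 10)(7 15 16 11)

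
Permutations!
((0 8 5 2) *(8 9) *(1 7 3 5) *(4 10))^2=(10)(0 8 7 5)(1 3 2 9)=[8, 3, 9, 2, 4, 0, 6, 5, 7, 1, 10]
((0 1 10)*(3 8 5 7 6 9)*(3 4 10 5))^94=(0 4 6 5)(1 10 9 7)=[4, 10, 2, 3, 6, 0, 5, 1, 8, 7, 9]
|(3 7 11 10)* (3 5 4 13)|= 7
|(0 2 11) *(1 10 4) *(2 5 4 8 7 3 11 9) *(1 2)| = |(0 5 4 2 9 1 10 8 7 3 11)| = 11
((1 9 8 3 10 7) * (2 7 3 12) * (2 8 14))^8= (1 2 9 7 14)= [0, 2, 9, 3, 4, 5, 6, 14, 8, 7, 10, 11, 12, 13, 1]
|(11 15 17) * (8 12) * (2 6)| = 6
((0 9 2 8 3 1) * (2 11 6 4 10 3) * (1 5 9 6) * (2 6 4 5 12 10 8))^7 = [1, 11, 2, 12, 0, 6, 8, 7, 4, 5, 3, 9, 10] = (0 1 11 9 5 6 8 4)(3 12 10)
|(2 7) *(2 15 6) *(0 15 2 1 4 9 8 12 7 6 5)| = 24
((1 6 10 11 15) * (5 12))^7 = (1 10 15 6 11)(5 12) = [0, 10, 2, 3, 4, 12, 11, 7, 8, 9, 15, 1, 5, 13, 14, 6]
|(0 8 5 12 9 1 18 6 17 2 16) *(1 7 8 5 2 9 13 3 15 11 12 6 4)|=|(0 5 6 17 9 7 8 2 16)(1 18 4)(3 15 11 12 13)|=45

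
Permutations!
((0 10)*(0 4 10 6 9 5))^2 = (10)(0 9)(5 6) = [9, 1, 2, 3, 4, 6, 5, 7, 8, 0, 10]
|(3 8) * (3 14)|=3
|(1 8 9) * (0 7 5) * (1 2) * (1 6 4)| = |(0 7 5)(1 8 9 2 6 4)| = 6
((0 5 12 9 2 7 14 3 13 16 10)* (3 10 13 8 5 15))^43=(0 10 14 7 2 9 12 5 8 3 15)(13 16)=[10, 1, 9, 15, 4, 8, 6, 2, 3, 12, 14, 11, 5, 16, 7, 0, 13]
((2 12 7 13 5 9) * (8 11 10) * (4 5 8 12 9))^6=(13)=[0, 1, 2, 3, 4, 5, 6, 7, 8, 9, 10, 11, 12, 13]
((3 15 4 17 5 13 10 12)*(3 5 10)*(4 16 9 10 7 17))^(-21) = (3 9 5 15 10 13 16 12)(7 17) = [0, 1, 2, 9, 4, 15, 6, 17, 8, 5, 13, 11, 3, 16, 14, 10, 12, 7]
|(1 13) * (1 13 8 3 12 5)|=5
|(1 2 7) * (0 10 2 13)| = 6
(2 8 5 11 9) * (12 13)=(2 8 5 11 9)(12 13)=[0, 1, 8, 3, 4, 11, 6, 7, 5, 2, 10, 9, 13, 12]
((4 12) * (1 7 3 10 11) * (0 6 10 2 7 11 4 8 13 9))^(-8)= [0, 1, 7, 2, 4, 5, 6, 3, 8, 9, 10, 11, 12, 13]= (13)(2 7 3)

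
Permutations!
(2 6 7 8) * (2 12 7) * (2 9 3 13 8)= (2 6 9 3 13 8 12 7)= [0, 1, 6, 13, 4, 5, 9, 2, 12, 3, 10, 11, 7, 8]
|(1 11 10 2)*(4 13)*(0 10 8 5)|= 14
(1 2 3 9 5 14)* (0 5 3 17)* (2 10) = (0 5 14 1 10 2 17)(3 9) = [5, 10, 17, 9, 4, 14, 6, 7, 8, 3, 2, 11, 12, 13, 1, 15, 16, 0]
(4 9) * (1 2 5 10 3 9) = [0, 2, 5, 9, 1, 10, 6, 7, 8, 4, 3] = (1 2 5 10 3 9 4)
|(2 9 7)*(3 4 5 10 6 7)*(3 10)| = 15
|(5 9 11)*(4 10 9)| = |(4 10 9 11 5)| = 5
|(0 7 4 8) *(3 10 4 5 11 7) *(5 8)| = |(0 3 10 4 5 11 7 8)| = 8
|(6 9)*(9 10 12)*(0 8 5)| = 12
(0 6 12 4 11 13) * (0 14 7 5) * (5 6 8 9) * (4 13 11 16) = (0 8 9 5)(4 16)(6 12 13 14 7) = [8, 1, 2, 3, 16, 0, 12, 6, 9, 5, 10, 11, 13, 14, 7, 15, 4]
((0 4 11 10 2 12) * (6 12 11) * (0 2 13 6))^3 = (0 4)(2 13)(6 11)(10 12) = [4, 1, 13, 3, 0, 5, 11, 7, 8, 9, 12, 6, 10, 2]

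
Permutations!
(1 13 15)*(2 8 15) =(1 13 2 8 15) =[0, 13, 8, 3, 4, 5, 6, 7, 15, 9, 10, 11, 12, 2, 14, 1]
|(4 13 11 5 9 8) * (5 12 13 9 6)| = |(4 9 8)(5 6)(11 12 13)| = 6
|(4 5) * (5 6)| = 3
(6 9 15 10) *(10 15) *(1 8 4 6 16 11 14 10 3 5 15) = (1 8 4 6 9 3 5 15)(10 16 11 14) = [0, 8, 2, 5, 6, 15, 9, 7, 4, 3, 16, 14, 12, 13, 10, 1, 11]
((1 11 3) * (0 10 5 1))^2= (0 5 11)(1 3 10)= [5, 3, 2, 10, 4, 11, 6, 7, 8, 9, 1, 0]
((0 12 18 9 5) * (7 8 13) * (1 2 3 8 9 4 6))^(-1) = (0 5 9 7 13 8 3 2 1 6 4 18 12) = [5, 6, 1, 2, 18, 9, 4, 13, 3, 7, 10, 11, 0, 8, 14, 15, 16, 17, 12]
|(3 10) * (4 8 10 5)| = |(3 5 4 8 10)| = 5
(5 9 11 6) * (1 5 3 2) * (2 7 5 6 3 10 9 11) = (1 6 10 9 2)(3 7 5 11) = [0, 6, 1, 7, 4, 11, 10, 5, 8, 2, 9, 3]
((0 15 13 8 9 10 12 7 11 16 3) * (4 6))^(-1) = (0 3 16 11 7 12 10 9 8 13 15)(4 6) = [3, 1, 2, 16, 6, 5, 4, 12, 13, 8, 9, 7, 10, 15, 14, 0, 11]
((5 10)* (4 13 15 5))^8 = (4 5 13 10 15) = [0, 1, 2, 3, 5, 13, 6, 7, 8, 9, 15, 11, 12, 10, 14, 4]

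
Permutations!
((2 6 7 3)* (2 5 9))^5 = [0, 1, 9, 7, 4, 3, 2, 6, 8, 5] = (2 9 5 3 7 6)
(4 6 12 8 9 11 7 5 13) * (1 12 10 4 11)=(1 12 8 9)(4 6 10)(5 13 11 7)=[0, 12, 2, 3, 6, 13, 10, 5, 9, 1, 4, 7, 8, 11]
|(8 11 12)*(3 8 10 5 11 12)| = |(3 8 12 10 5 11)| = 6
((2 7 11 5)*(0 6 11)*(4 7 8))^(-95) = [6, 1, 8, 3, 7, 2, 11, 0, 4, 9, 10, 5] = (0 6 11 5 2 8 4 7)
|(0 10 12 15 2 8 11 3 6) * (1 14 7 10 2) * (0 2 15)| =35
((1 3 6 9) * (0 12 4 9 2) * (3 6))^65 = (0 4 1 2 12 9 6) = [4, 2, 12, 3, 1, 5, 0, 7, 8, 6, 10, 11, 9]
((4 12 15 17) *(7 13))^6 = [0, 1, 2, 3, 15, 5, 6, 7, 8, 9, 10, 11, 17, 13, 14, 4, 16, 12] = (4 15)(12 17)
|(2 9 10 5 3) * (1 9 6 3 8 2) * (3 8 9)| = 6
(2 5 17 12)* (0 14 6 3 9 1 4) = (0 14 6 3 9 1 4)(2 5 17 12) = [14, 4, 5, 9, 0, 17, 3, 7, 8, 1, 10, 11, 2, 13, 6, 15, 16, 12]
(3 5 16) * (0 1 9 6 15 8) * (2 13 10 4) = [1, 9, 13, 5, 2, 16, 15, 7, 0, 6, 4, 11, 12, 10, 14, 8, 3] = (0 1 9 6 15 8)(2 13 10 4)(3 5 16)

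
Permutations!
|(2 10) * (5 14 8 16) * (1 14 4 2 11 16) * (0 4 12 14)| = |(0 4 2 10 11 16 5 12 14 8 1)| = 11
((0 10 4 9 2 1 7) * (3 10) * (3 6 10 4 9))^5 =(0 1 9 6 7 2 10)(3 4) =[1, 9, 10, 4, 3, 5, 7, 2, 8, 6, 0]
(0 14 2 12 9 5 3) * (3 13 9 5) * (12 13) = (0 14 2 13 9 3)(5 12) = [14, 1, 13, 0, 4, 12, 6, 7, 8, 3, 10, 11, 5, 9, 2]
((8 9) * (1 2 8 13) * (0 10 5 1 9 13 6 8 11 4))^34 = [4, 5, 1, 3, 11, 10, 13, 7, 9, 8, 0, 2, 12, 6] = (0 4 11 2 1 5 10)(6 13)(8 9)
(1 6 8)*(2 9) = (1 6 8)(2 9) = [0, 6, 9, 3, 4, 5, 8, 7, 1, 2]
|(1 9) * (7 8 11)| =|(1 9)(7 8 11)| =6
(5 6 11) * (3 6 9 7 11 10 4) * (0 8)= (0 8)(3 6 10 4)(5 9 7 11)= [8, 1, 2, 6, 3, 9, 10, 11, 0, 7, 4, 5]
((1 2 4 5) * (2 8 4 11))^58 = [0, 4, 2, 3, 1, 8, 6, 7, 5, 9, 10, 11] = (11)(1 4)(5 8)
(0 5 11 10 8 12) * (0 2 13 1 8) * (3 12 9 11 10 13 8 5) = (0 3 12 2 8 9 11 13 1 5 10) = [3, 5, 8, 12, 4, 10, 6, 7, 9, 11, 0, 13, 2, 1]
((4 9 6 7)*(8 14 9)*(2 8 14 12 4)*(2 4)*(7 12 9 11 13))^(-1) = (2 12 6 9 8)(4 7 13 11 14) = [0, 1, 12, 3, 7, 5, 9, 13, 2, 8, 10, 14, 6, 11, 4]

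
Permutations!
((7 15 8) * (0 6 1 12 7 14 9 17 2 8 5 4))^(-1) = (0 4 5 15 7 12 1 6)(2 17 9 14 8) = [4, 6, 17, 3, 5, 15, 0, 12, 2, 14, 10, 11, 1, 13, 8, 7, 16, 9]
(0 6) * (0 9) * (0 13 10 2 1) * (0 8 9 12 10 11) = (0 6 12 10 2 1 8 9 13 11) = [6, 8, 1, 3, 4, 5, 12, 7, 9, 13, 2, 0, 10, 11]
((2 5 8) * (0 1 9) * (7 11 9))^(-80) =[0, 1, 5, 3, 4, 8, 6, 7, 2, 9, 10, 11] =(11)(2 5 8)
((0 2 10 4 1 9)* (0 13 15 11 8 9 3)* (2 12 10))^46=(0 1 10)(3 4 12)(8 9 13 15 11)=[1, 10, 2, 4, 12, 5, 6, 7, 9, 13, 0, 8, 3, 15, 14, 11]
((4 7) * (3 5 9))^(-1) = [0, 1, 2, 9, 7, 3, 6, 4, 8, 5] = (3 9 5)(4 7)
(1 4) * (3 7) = (1 4)(3 7) = [0, 4, 2, 7, 1, 5, 6, 3]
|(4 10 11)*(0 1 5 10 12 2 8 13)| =|(0 1 5 10 11 4 12 2 8 13)| =10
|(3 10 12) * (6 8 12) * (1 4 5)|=15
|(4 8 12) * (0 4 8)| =|(0 4)(8 12)| =2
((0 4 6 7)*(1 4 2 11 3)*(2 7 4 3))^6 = [0, 1, 2, 3, 4, 5, 6, 7, 8, 9, 10, 11] = (11)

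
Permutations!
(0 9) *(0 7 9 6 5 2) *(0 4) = (0 6 5 2 4)(7 9) = [6, 1, 4, 3, 0, 2, 5, 9, 8, 7]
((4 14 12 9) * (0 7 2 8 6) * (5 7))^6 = (4 12)(9 14) = [0, 1, 2, 3, 12, 5, 6, 7, 8, 14, 10, 11, 4, 13, 9]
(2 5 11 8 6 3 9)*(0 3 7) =(0 3 9 2 5 11 8 6 7) =[3, 1, 5, 9, 4, 11, 7, 0, 6, 2, 10, 8]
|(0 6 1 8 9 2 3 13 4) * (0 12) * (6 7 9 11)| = |(0 7 9 2 3 13 4 12)(1 8 11 6)| = 8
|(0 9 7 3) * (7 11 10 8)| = |(0 9 11 10 8 7 3)| = 7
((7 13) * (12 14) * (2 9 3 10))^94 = (14)(2 3)(9 10) = [0, 1, 3, 2, 4, 5, 6, 7, 8, 10, 9, 11, 12, 13, 14]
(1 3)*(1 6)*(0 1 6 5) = [1, 3, 2, 5, 4, 0, 6] = (6)(0 1 3 5)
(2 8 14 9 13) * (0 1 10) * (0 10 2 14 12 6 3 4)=(0 1 2 8 12 6 3 4)(9 13 14)=[1, 2, 8, 4, 0, 5, 3, 7, 12, 13, 10, 11, 6, 14, 9]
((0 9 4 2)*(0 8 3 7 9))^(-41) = [0, 1, 8, 7, 2, 5, 6, 9, 3, 4] = (2 8 3 7 9 4)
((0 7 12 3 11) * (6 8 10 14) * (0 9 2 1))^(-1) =[1, 2, 9, 12, 4, 5, 14, 0, 6, 11, 8, 3, 7, 13, 10] =(0 1 2 9 11 3 12 7)(6 14 10 8)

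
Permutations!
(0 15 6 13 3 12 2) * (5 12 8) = (0 15 6 13 3 8 5 12 2) = [15, 1, 0, 8, 4, 12, 13, 7, 5, 9, 10, 11, 2, 3, 14, 6]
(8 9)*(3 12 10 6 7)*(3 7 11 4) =(3 12 10 6 11 4)(8 9) =[0, 1, 2, 12, 3, 5, 11, 7, 9, 8, 6, 4, 10]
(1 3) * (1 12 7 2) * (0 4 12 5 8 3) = (0 4 12 7 2 1)(3 5 8) = [4, 0, 1, 5, 12, 8, 6, 2, 3, 9, 10, 11, 7]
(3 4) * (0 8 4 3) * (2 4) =(0 8 2 4) =[8, 1, 4, 3, 0, 5, 6, 7, 2]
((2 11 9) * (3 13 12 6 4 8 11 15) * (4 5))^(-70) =[0, 1, 4, 11, 13, 3, 15, 7, 12, 5, 10, 6, 2, 9, 14, 8] =(2 4 13 9 5 3 11 6 15 8 12)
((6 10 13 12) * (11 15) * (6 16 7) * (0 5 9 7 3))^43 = (0 7 13 3 9 10 16 5 6 12)(11 15) = [7, 1, 2, 9, 4, 6, 12, 13, 8, 10, 16, 15, 0, 3, 14, 11, 5]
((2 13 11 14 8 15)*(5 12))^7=[0, 1, 13, 3, 4, 12, 6, 7, 15, 9, 10, 14, 5, 11, 8, 2]=(2 13 11 14 8 15)(5 12)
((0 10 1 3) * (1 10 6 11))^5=(11)=[0, 1, 2, 3, 4, 5, 6, 7, 8, 9, 10, 11]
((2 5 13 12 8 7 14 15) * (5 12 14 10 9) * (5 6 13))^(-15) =[0, 1, 9, 3, 4, 5, 12, 14, 13, 2, 15, 11, 6, 8, 7, 10] =(2 9)(6 12)(7 14)(8 13)(10 15)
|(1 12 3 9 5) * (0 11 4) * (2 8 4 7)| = |(0 11 7 2 8 4)(1 12 3 9 5)| = 30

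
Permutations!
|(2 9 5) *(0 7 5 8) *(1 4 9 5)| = |(0 7 1 4 9 8)(2 5)| = 6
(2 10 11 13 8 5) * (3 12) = (2 10 11 13 8 5)(3 12) = [0, 1, 10, 12, 4, 2, 6, 7, 5, 9, 11, 13, 3, 8]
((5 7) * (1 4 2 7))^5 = (7) = [0, 1, 2, 3, 4, 5, 6, 7]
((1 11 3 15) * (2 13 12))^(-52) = (15)(2 12 13) = [0, 1, 12, 3, 4, 5, 6, 7, 8, 9, 10, 11, 13, 2, 14, 15]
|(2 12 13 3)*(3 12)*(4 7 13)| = |(2 3)(4 7 13 12)| = 4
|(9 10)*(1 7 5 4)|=|(1 7 5 4)(9 10)|=4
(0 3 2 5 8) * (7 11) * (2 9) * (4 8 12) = (0 3 9 2 5 12 4 8)(7 11) = [3, 1, 5, 9, 8, 12, 6, 11, 0, 2, 10, 7, 4]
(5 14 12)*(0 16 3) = (0 16 3)(5 14 12) = [16, 1, 2, 0, 4, 14, 6, 7, 8, 9, 10, 11, 5, 13, 12, 15, 3]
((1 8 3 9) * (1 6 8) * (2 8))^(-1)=(2 6 9 3 8)=[0, 1, 6, 8, 4, 5, 9, 7, 2, 3]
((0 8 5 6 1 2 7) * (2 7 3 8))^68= (0 5)(1 3)(2 6)(7 8)= [5, 3, 6, 1, 4, 0, 2, 8, 7]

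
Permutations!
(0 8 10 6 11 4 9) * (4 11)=(11)(0 8 10 6 4 9)=[8, 1, 2, 3, 9, 5, 4, 7, 10, 0, 6, 11]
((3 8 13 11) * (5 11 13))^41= (13)(3 8 5 11)= [0, 1, 2, 8, 4, 11, 6, 7, 5, 9, 10, 3, 12, 13]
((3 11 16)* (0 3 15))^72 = [11, 1, 2, 16, 4, 5, 6, 7, 8, 9, 10, 15, 12, 13, 14, 3, 0] = (0 11 15 3 16)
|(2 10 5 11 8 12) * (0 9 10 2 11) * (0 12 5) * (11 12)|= |(12)(0 9 10)(5 11 8)|= 3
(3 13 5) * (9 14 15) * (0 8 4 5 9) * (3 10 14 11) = [8, 1, 2, 13, 5, 10, 6, 7, 4, 11, 14, 3, 12, 9, 15, 0] = (0 8 4 5 10 14 15)(3 13 9 11)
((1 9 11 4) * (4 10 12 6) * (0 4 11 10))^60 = (0 10)(1 6)(4 12)(9 11) = [10, 6, 2, 3, 12, 5, 1, 7, 8, 11, 0, 9, 4]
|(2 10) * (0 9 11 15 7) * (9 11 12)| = 4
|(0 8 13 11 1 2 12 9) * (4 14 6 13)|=11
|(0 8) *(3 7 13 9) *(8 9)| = |(0 9 3 7 13 8)| = 6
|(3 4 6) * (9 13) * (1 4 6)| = 2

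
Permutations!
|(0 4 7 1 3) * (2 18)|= |(0 4 7 1 3)(2 18)|= 10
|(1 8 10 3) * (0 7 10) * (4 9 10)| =|(0 7 4 9 10 3 1 8)| =8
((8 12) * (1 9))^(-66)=(12)=[0, 1, 2, 3, 4, 5, 6, 7, 8, 9, 10, 11, 12]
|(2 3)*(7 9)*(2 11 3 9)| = |(2 9 7)(3 11)| = 6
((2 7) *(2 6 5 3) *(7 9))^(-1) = [0, 1, 3, 5, 4, 6, 7, 9, 8, 2] = (2 3 5 6 7 9)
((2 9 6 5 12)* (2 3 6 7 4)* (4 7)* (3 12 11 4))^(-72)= (12)(2 11 6 9 4 5 3)= [0, 1, 11, 2, 5, 3, 9, 7, 8, 4, 10, 6, 12]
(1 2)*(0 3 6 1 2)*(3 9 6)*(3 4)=(0 9 6 1)(3 4)=[9, 0, 2, 4, 3, 5, 1, 7, 8, 6]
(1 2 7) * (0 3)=(0 3)(1 2 7)=[3, 2, 7, 0, 4, 5, 6, 1]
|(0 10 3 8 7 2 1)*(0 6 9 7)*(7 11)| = 12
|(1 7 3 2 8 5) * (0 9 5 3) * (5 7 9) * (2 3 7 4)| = |(0 5 1 9 4 2 8 7)| = 8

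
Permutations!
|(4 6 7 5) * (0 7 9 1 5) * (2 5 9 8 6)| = 6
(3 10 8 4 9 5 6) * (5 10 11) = (3 11 5 6)(4 9 10 8) = [0, 1, 2, 11, 9, 6, 3, 7, 4, 10, 8, 5]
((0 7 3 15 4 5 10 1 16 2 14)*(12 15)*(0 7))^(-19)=(1 14 12 5 16 7 15 10 2 3 4)=[0, 14, 3, 4, 1, 16, 6, 15, 8, 9, 2, 11, 5, 13, 12, 10, 7]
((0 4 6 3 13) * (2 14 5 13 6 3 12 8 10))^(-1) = (0 13 5 14 2 10 8 12 6 3 4) = [13, 1, 10, 4, 0, 14, 3, 7, 12, 9, 8, 11, 6, 5, 2]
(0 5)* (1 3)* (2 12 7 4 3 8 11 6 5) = (0 2 12 7 4 3 1 8 11 6 5) = [2, 8, 12, 1, 3, 0, 5, 4, 11, 9, 10, 6, 7]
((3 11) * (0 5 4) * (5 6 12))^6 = [6, 1, 2, 3, 0, 4, 12, 7, 8, 9, 10, 11, 5] = (0 6 12 5 4)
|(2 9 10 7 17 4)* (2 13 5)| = 8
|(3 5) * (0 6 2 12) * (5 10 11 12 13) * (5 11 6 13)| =|(0 13 11 12)(2 5 3 10 6)| =20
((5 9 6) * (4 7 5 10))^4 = (4 6 5)(7 10 9) = [0, 1, 2, 3, 6, 4, 5, 10, 8, 7, 9]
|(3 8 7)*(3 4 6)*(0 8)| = 6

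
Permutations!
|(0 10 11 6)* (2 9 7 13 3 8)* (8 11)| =|(0 10 8 2 9 7 13 3 11 6)| =10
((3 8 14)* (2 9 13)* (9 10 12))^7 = (2 12 13 10 9)(3 8 14) = [0, 1, 12, 8, 4, 5, 6, 7, 14, 2, 9, 11, 13, 10, 3]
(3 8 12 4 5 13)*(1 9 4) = (1 9 4 5 13 3 8 12) = [0, 9, 2, 8, 5, 13, 6, 7, 12, 4, 10, 11, 1, 3]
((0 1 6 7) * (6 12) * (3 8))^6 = [1, 12, 2, 3, 4, 5, 7, 0, 8, 9, 10, 11, 6] = (0 1 12 6 7)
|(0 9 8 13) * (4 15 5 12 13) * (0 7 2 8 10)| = |(0 9 10)(2 8 4 15 5 12 13 7)| = 24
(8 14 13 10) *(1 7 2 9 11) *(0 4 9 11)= [4, 7, 11, 3, 9, 5, 6, 2, 14, 0, 8, 1, 12, 10, 13]= (0 4 9)(1 7 2 11)(8 14 13 10)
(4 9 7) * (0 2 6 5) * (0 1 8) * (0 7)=(0 2 6 5 1 8 7 4 9)=[2, 8, 6, 3, 9, 1, 5, 4, 7, 0]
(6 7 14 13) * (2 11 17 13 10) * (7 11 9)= (2 9 7 14 10)(6 11 17 13)= [0, 1, 9, 3, 4, 5, 11, 14, 8, 7, 2, 17, 12, 6, 10, 15, 16, 13]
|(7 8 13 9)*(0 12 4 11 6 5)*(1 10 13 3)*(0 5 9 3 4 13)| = |(0 12 13 3 1 10)(4 11 6 9 7 8)| = 6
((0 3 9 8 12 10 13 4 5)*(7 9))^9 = (0 5 4 13 10 12 8 9 7 3) = [5, 1, 2, 0, 13, 4, 6, 3, 9, 7, 12, 11, 8, 10]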